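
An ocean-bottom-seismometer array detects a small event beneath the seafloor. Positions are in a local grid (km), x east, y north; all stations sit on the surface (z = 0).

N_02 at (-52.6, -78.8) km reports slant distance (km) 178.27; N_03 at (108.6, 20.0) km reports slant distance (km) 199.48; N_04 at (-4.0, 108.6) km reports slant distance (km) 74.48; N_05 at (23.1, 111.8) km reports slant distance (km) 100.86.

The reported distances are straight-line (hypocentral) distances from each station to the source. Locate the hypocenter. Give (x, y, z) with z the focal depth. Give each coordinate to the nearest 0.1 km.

x ≈ -74.2 km, y ≈ 96.8 km, depth ≈ 21.9 km

Each station gives a sphere (x−x_i)² + (y−y_i)² + z² = d_i² (stations at z=0).
Subtracting the N_02 sphere from N_03 and N_04: z² cancels, leaving linear equations in x and y:
322.4 x + 197.6 y = -4794.32
97.2 x + 374.8 y = 29066.68
Solving: x ≈ -74.196, y ≈ 96.794 km (keep extra digits for the depth step; rounded: -74.2, 96.8).
Then from the N_02 sphere: z² = 178.27² − (x + 52.6)² − (y + 78.8)² with x = -74.196, y = 96.794, so z ≈ 21.922 ≈ 21.9 km.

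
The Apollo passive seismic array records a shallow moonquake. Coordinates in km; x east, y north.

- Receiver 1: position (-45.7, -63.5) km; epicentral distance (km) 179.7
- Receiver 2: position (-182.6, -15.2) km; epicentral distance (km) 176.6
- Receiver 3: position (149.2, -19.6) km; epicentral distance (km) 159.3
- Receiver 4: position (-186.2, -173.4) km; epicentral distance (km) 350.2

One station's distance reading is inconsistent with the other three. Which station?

Receiver 2

Solve using three stations at a time. Using Receiver 1, Receiver 3, Receiver 4 (subtract circle equations pairwise → linear system) gives (x, y) ≈ (38.8, 94.8).
Distances from that point to each station vs reported:
  Receiver 1: calculated 179.4 vs reported 179.7 → residual 0.3 km
  Receiver 2: calculated 247.2 vs reported 176.6 → residual 70.6 km
  Receiver 3: calculated 159.0 vs reported 159.3 → residual 0.3 km
  Receiver 4: calculated 350.1 vs reported 350.2 → residual 0.1 km
Receiver 1, Receiver 3, Receiver 4 are mutually consistent (residuals ≈ 0); Receiver 2 is off by 70.6 km.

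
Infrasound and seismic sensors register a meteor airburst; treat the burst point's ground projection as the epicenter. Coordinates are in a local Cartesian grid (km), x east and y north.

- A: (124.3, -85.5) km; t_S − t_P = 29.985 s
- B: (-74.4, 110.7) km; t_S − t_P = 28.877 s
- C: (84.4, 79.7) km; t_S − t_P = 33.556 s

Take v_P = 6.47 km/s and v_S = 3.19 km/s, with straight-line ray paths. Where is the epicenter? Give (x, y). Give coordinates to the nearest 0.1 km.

Distance from S−P lag: d = Δt · v_P v_S / (v_P − v_S) = Δt · (6.47·3.19)/(6.47−3.19) ≈ 6.2925·Δt.
So d_A = 188.68, d_B = 181.71, d_C = 211.15 km.
Circle about each station: (x − 124.3)² + (y + 85.5)² = 188.68²; (x + 74.4)² + (y − 110.7)² = 181.71²; (x − 84.4)² + (y − 79.7)² = 211.15².
Subtracting pairs of circle equations eliminates x²+y² and gives linear equations (the radical axes):
-397.4 x + 392.4 y = -2389.27
-79.8 x + 330.4 y = -18269.47
Solving the 2×2 system: x ≈ -63.8, y ≈ -70.7 km.
Check against A (with the unrounded x, y): √((x − 124.3)²+(y + 85.5)²) = 188.68 ≈ 188.68 km. ✓

-63.8 km east, -70.7 km north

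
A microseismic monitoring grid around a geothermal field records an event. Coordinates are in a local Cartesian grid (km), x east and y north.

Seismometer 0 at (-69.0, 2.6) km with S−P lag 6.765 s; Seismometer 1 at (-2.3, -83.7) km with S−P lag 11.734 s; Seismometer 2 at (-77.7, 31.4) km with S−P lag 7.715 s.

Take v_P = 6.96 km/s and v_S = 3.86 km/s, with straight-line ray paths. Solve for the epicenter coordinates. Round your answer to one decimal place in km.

x ≈ -12.3 km, y ≈ 17.5 km

Distance from S−P lag: d = Δt · v_P v_S / (v_P − v_S) = Δt · (6.96·3.86)/(6.96−3.86) ≈ 8.6663·Δt.
So d_Seismometer 0 = 58.63, d_Seismometer 1 = 101.69, d_Seismometer 2 = 66.86 km.
Circle about each station: (x + 69.0)² + (y − 2.6)² = 58.63²; (x + 2.3)² + (y + 83.7)² = 101.69²; (x + 77.7)² + (y − 31.4)² = 66.86².
Subtracting the Seismometer 0 equation from the Seismometer 1 and Seismometer 2 equations removes the quadratic terms:
133.4 x − 172.6 y = -4660.16
-17.4 x + 57.6 y = 1222.71
Solving the 2×2 system: x ≈ -12.3, y ≈ 17.5 km.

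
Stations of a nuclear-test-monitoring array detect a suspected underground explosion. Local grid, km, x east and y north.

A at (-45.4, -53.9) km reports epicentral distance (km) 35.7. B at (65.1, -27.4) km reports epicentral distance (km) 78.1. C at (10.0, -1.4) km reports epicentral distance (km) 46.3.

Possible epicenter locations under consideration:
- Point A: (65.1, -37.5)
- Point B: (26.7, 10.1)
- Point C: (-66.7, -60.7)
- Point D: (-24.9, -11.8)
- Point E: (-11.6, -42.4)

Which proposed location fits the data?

Point E

For each candidate, compare |candidate − station| to the reported distance:
Point A: residuals A 76.0, B 68.0, C 19.6 → max 76.0 km
Point B: residuals A 60.7, B 24.4, C 26.0 → max 60.7 km
Point C: residuals A 13.3, B 57.8, C 50.7 → max 57.8 km
Point D: residuals A 11.1, B 13.2, C 9.9 → max 13.2 km
Point E: residuals A 0.0, B 0.1, C 0.0 → max 0.1 km
Only Point E has all residuals ≈ 0.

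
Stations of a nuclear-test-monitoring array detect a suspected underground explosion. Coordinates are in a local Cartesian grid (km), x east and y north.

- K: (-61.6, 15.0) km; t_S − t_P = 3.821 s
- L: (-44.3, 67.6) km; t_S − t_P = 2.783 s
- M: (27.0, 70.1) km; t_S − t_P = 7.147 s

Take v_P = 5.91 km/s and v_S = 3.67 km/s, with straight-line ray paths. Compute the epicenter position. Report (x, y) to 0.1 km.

Distance from S−P lag: d = Δt · v_P v_S / (v_P − v_S) = Δt · (5.91·3.67)/(5.91−3.67) ≈ 9.6829·Δt.
So d_K = 37.00, d_L = 26.95, d_M = 69.20 km.
Circle about each station: (x + 61.6)² + (y − 15.0)² = 37.00²; (x + 44.3)² + (y − 67.6)² = 26.95²; (x − 27.0)² + (y − 70.1)² = 69.20².
Subtracting the K equation from the L and M equations removes the quadratic terms:
34.6 x + 105.2 y = 3155.39
177.2 x + 110.2 y = -1796.19
Solving the 2×2 system: x ≈ -36.2, y ≈ 41.9 km.

(-36.2, 41.9)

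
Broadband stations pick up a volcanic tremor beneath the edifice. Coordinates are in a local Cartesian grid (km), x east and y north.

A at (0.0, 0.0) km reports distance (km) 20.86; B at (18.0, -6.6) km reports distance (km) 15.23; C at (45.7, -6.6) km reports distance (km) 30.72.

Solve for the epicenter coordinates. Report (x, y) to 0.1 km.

Circle about each station: x² + y² = 20.86²; (x − 18.0)² + (y + 6.6)² = 15.23²; (x − 45.7)² + (y + 6.6)² = 30.72².
Subtracting pairs of circle equations eliminates x²+y² and gives linear equations (the radical axes):
36.0 x − 13.2 y = 570.75
91.4 x − 13.2 y = 1623.47
Solving the 2×2 system: x ≈ 19.0, y ≈ 8.6 km.
Check against A (with the unrounded x, y): √(x²+y²) = 20.85 ≈ 20.86 km. ✓

(19.0, 8.6)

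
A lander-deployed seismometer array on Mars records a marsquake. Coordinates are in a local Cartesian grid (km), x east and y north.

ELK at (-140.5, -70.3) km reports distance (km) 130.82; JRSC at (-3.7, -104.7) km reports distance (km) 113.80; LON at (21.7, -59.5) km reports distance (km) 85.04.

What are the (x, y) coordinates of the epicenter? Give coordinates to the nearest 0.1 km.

Circle about each station: (x + 140.5)² + (y + 70.3)² = 130.82²; (x + 3.7)² + (y + 104.7)² = 113.80²; (x − 21.7)² + (y + 59.5)² = 85.04².
Subtracting the ELK equation from the JRSC and LON equations removes the quadratic terms:
273.6 x − 68.8 y = -9543.13
324.4 x + 21.6 y = -10789.13
Solving the 2×2 system: x ≈ -33.6, y ≈ 5.1 km.

(-33.6, 5.1)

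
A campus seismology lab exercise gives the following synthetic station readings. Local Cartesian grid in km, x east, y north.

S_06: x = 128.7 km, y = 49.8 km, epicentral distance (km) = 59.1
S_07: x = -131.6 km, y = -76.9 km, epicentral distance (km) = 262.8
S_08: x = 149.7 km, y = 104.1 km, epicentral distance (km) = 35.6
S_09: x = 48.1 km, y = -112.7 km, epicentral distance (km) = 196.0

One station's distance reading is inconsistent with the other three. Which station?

S_08

Solve using three stations at a time. Using S_06, S_07, S_09 (subtract circle equations pairwise → linear system) gives (x, y) ≈ (78.5, 80.9).
Distances from that point to each station vs reported:
  S_06: calculated 59.0 vs reported 59.1 → residual 0.1 km
  S_07: calculated 262.8 vs reported 262.8 → residual 0.0 km
  S_08: calculated 74.9 vs reported 35.6 → residual 39.3 km
  S_09: calculated 196.0 vs reported 196.0 → residual 0.0 km
S_06, S_07, S_09 are mutually consistent (residuals ≈ 0); S_08 is off by 39.3 km.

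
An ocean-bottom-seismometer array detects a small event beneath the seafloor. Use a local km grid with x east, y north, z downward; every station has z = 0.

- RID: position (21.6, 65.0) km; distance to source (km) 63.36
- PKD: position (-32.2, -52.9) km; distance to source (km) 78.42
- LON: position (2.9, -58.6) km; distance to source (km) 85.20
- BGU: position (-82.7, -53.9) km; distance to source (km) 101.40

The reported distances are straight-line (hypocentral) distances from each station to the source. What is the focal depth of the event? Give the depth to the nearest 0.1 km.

Each station gives a sphere (x−x_i)² + (y−y_i)² + z² = d_i² (stations at z=0).
Subtracting the RID sphere from PKD and LON: z² cancels, leaving linear equations in x and y:
-107.6 x − 235.8 y = -2991.52
-37.4 x − 247.2 y = -4493.74
Solving: x ≈ -18.005, y ≈ 20.903 km (keep extra digits for the depth step; rounded: -18.0, 20.9).
Then from the RID sphere: z² = 63.36² − (x − 21.6)² − (y − 65.0)² with x = -18.005, y = 20.903, so z ≈ 22.392 ≈ 22.4 km.

22.4 km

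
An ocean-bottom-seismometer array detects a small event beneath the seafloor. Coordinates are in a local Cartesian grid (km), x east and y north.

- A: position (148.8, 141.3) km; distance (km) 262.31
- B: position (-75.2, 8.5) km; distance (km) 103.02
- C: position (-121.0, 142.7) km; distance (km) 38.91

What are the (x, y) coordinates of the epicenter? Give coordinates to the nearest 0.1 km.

x ≈ -111.0 km, y ≈ 105.1 km

Circle about each station: (x − 148.8)² + (y − 141.3)² = 262.31²; (x + 75.2)² + (y − 8.5)² = 103.02²; (x + 121.0)² + (y − 142.7)² = 38.91².
Subtracting the A equation from the B and C equations removes the quadratic terms:
-448.0 x − 265.6 y = 21813.58
-539.6 x + 2.8 y = 60189.71
Solving the 2×2 system: x ≈ -111.0, y ≈ 105.1 km.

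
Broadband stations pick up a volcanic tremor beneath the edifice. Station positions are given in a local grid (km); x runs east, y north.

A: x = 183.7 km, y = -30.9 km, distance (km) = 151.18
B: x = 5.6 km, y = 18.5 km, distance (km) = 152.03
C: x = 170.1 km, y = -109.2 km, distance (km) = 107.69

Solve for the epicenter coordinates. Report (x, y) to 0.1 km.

x ≈ 63.2 km, y ≈ -122.2 km

Circle about each station: (x − 183.7)² + (y + 30.9)² = 151.18²; (x − 5.6)² + (y − 18.5)² = 152.03²; (x − 170.1)² + (y + 109.2)² = 107.69².
Subtracting the A equation from the B and C equations removes the quadratic terms:
-356.2 x + 98.8 y = -34584.62
-27.2 x − 156.6 y = 17416.41
Solving the 2×2 system: x ≈ 63.2, y ≈ -122.2 km.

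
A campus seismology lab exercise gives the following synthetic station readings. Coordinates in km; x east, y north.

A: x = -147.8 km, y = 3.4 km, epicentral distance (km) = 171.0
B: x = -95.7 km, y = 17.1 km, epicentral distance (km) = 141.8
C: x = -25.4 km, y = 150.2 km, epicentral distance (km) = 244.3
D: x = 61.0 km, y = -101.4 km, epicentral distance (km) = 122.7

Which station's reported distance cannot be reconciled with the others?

Solve using three stations at a time. Using A, B, C (subtract circle equations pairwise → linear system) gives (x, y) ≈ (-6.8, -93.4).
Distances from that point to each station vs reported:
  A: calculated 171.0 vs reported 171.0 → residual 0.0 km
  B: calculated 141.8 vs reported 141.8 → residual 0.0 km
  C: calculated 244.3 vs reported 244.3 → residual 0.0 km
  D: calculated 68.3 vs reported 122.7 → residual 54.4 km
A, B, C are mutually consistent (residuals ≈ 0); D is off by 54.4 km.

D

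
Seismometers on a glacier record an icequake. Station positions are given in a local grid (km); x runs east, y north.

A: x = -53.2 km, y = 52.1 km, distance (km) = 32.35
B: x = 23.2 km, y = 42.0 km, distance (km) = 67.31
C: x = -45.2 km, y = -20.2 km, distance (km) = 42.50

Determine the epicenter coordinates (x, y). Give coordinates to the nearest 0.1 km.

(-41.1, 22.1)

Circle about each station: (x + 53.2)² + (y − 52.1)² = 32.35²; (x − 23.2)² + (y − 42.0)² = 67.31²; (x + 45.2)² + (y + 20.2)² = 42.50².
Subtracting pairs of circle equations eliminates x²+y² and gives linear equations (the radical axes):
152.8 x − 20.2 y = -6726.52
16.0 x − 144.6 y = -3853.30
Solving the 2×2 system: x ≈ -41.1, y ≈ 22.1 km.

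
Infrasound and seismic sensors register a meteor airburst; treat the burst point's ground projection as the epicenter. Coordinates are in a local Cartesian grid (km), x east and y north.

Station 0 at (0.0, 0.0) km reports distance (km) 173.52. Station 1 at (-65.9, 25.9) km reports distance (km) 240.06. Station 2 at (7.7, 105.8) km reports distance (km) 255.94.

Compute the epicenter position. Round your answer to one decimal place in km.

(122.4, -123.0)

Circle about each station: x² + y² = 173.52²; (x + 65.9)² + (y − 25.9)² = 240.06²; (x − 7.7)² + (y − 105.8)² = 255.94².
Subtracting the Station 0 equation from the Station 1 and Station 2 equations removes the quadratic terms:
-131.8 x + 51.8 y = -22505.99
15.4 x + 211.6 y = -24143.16
Solving the 2×2 system: x ≈ 122.4, y ≈ -123.0 km.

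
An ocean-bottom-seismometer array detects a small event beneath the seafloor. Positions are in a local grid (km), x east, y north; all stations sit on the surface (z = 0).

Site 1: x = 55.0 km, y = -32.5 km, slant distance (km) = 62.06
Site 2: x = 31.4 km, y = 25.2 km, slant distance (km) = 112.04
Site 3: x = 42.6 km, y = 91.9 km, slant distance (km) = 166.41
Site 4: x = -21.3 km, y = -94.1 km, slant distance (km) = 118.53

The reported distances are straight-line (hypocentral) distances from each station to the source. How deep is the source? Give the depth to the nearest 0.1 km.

46.3 km

Each station gives a sphere (x−x_i)² + (y−y_i)² + z² = d_i² (stations at z=0).
Subtracting the Site 1 sphere from Site 2 and Site 3: z² cancels, leaving linear equations in x and y:
-47.2 x + 115.4 y = -11161.77
-24.8 x + 248.8 y = -17661.72
Solving: x ≈ 83.194, y ≈ -62.695 km (keep extra digits for the depth step; rounded: 83.2, -62.7).
Then from the Site 1 sphere: z² = 62.06² − (x − 55.0)² − (y + 32.5)² with x = 83.194, y = -62.695, so z ≈ 46.312 ≈ 46.3 km.
Check against Site 4 (with the unrounded solution): distance 118.53 ≈ 118.53 km. ✓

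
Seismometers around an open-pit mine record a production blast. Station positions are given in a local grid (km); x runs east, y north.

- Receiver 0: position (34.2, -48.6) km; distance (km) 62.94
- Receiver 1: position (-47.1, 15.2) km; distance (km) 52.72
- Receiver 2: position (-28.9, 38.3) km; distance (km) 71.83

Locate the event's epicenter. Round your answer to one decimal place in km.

Circle about each station: (x − 34.2)² + (y + 48.6)² = 62.94²; (x + 47.1)² + (y − 15.2)² = 52.72²; (x + 28.9)² + (y − 38.3)² = 71.83².
Subtracting the Receiver 0 equation from the Receiver 1 and Receiver 2 equations removes the quadratic terms:
-162.6 x + 127.6 y = 99.90
-126.2 x + 173.8 y = -2427.61
Solving the 2×2 system: x ≈ -26.9, y ≈ -33.5 km.
Check against Receiver 0 (with the unrounded x, y): √((x − 34.2)²+(y + 48.6)²) = 62.95 ≈ 62.94 km. ✓

(-26.9, -33.5)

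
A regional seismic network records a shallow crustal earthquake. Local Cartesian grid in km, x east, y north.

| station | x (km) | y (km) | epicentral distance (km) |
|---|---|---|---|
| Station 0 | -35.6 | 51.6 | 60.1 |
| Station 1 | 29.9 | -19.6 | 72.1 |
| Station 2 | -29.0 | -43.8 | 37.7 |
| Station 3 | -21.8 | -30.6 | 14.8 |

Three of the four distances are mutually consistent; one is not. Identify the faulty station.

Solve using three stations at a time. Using Station 0, Station 1, Station 2 (subtract circle equations pairwise → linear system) gives (x, y) ≈ (-41.3, -8.2).
Distances from that point to each station vs reported:
  Station 0: calculated 60.1 vs reported 60.1 → residual 0.0 km
  Station 1: calculated 72.1 vs reported 72.1 → residual 0.0 km
  Station 2: calculated 37.7 vs reported 37.7 → residual 0.0 km
  Station 3: calculated 29.7 vs reported 14.8 → residual 14.9 km
Station 0, Station 1, Station 2 are mutually consistent (residuals ≈ 0); Station 3 is off by 14.9 km.

Station 3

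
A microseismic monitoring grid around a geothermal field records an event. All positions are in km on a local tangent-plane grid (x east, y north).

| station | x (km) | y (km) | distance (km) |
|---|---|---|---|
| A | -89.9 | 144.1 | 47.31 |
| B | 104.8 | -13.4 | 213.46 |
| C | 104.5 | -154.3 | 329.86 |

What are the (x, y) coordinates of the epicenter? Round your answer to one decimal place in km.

(-42.7, 140.9)

Circle about each station: (x + 89.9)² + (y − 144.1)² = 47.31²; (x − 104.8)² + (y + 13.4)² = 213.46²; (x − 104.5)² + (y + 154.3)² = 329.86².
Subtracting pairs of circle equations eliminates x²+y² and gives linear equations (the radical axes):
389.4 x − 315.0 y = -61011.16
388.8 x − 596.8 y = -100687.46
Solving the 2×2 system: x ≈ -42.7, y ≈ 140.9 km.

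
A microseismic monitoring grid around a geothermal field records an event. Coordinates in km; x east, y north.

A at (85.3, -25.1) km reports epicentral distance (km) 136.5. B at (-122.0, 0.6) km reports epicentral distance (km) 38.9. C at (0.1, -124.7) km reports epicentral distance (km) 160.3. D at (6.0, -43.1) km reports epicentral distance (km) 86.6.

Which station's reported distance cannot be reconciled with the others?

Solve using three stations at a time. Using A, C, D (subtract circle equations pairwise → linear system) gives (x, y) ≈ (-39.2, 30.7).
Distances from that point to each station vs reported:
  A: calculated 136.5 vs reported 136.5 → residual 0.0 km
  B: calculated 88.0 vs reported 38.9 → residual 49.1 km
  C: calculated 160.3 vs reported 160.3 → residual 0.0 km
  D: calculated 86.5 vs reported 86.6 → residual 0.1 km
A, C, D are mutually consistent (residuals ≈ 0); B is off by 49.1 km.

B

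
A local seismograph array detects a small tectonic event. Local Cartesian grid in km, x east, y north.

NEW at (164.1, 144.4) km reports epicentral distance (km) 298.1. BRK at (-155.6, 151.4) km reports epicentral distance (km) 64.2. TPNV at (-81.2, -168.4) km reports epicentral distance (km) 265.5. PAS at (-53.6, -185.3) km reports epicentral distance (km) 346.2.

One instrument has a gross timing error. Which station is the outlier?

Solve using three stations at a time. Using NEW, BRK, TPNV (subtract circle equations pairwise → linear system) gives (x, y) ≈ (-129.5, 92.7).
Distances from that point to each station vs reported:
  NEW: calculated 298.1 vs reported 298.1 → residual 0.0 km
  BRK: calculated 64.3 vs reported 64.2 → residual 0.1 km
  TPNV: calculated 265.5 vs reported 265.5 → residual 0.0 km
  PAS: calculated 288.2 vs reported 346.2 → residual 58.0 km
NEW, BRK, TPNV are mutually consistent (residuals ≈ 0); PAS is off by 58.0 km.

PAS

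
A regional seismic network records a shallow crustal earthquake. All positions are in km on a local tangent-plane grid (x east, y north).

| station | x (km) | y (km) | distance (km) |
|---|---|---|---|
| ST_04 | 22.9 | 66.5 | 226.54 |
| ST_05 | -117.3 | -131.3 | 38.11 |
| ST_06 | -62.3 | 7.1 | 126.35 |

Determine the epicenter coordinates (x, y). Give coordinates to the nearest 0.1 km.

Circle about each station: (x − 22.9)² + (y − 66.5)² = 226.54²; (x + 117.3)² + (y + 131.3)² = 38.11²; (x + 62.3)² + (y − 7.1)² = 126.35².
Subtracting the ST_04 equation from the ST_05 and ST_06 equations removes the quadratic terms:
-280.4 x − 395.6 y = 75920.32
-170.4 x − 118.8 y = 34341.09
Solving the 2×2 system: x ≈ -133.9, y ≈ -97.0 km.

x ≈ -133.9 km, y ≈ -97.0 km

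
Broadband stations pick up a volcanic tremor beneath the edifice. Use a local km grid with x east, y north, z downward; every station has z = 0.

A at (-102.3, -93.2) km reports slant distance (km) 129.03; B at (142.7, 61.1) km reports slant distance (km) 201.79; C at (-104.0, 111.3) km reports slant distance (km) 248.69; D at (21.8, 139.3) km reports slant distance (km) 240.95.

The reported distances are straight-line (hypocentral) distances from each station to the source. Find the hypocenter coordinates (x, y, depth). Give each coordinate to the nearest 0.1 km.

(24.2, -100.4, 24.4)

Each station gives a sphere (x−x_i)² + (y−y_i)² + z² = d_i² (stations at z=0).
Subtracting the A sphere from B and C: z² cancels, leaving linear equations in x and y:
490.0 x + 308.6 y = -19125.49
-3.4 x + 409.0 y = -41145.82
Solving: x ≈ 24.200, y ≈ -100.400 km (keep extra digits for the depth step; rounded: 24.2, -100.4).
Then from the A sphere: z² = 129.03² − (x + 102.3)² − (y + 93.2)² with x = 24.200, y = -100.400, so z ≈ 24.385 ≈ 24.4 km.
Check against D (with the unrounded solution): distance 240.95 ≈ 240.95 km. ✓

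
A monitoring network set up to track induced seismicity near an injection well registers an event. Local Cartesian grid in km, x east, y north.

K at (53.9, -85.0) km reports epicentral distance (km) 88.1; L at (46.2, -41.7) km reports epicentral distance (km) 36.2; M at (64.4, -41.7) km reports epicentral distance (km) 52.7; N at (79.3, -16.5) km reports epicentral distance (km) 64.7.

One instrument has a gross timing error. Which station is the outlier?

K

Solve using three stations at a time. Using L, M, N (subtract circle equations pairwise → linear system) gives (x, y) ≈ (15.0, -23.4).
Distances from that point to each station vs reported:
  K: calculated 72.8 vs reported 88.1 → residual 15.3 km
  L: calculated 36.1 vs reported 36.2 → residual 0.1 km
  M: calculated 52.7 vs reported 52.7 → residual 0.0 km
  N: calculated 64.7 vs reported 64.7 → residual 0.0 km
L, M, N are mutually consistent (residuals ≈ 0); K is off by 15.3 km.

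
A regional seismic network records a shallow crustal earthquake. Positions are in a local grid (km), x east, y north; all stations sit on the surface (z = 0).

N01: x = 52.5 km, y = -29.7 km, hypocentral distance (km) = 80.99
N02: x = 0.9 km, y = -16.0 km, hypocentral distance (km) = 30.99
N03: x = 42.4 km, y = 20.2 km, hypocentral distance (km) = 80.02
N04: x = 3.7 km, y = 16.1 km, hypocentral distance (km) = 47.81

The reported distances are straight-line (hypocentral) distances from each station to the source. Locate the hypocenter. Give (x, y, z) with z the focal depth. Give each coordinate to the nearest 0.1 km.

Each station gives a sphere (x−x_i)² + (y−y_i)² + z² = d_i² (stations at z=0).
Subtracting the N01 sphere from N02 and N03: z² cancels, leaving linear equations in x and y:
-103.2 x + 27.4 y = 2217.47
-20.2 x + 99.8 y = -1276.36
Solving: x ≈ -26.296, y ≈ -18.112 km (keep extra digits for the depth step; rounded: -26.3, -18.1).
Then from the N01 sphere: z² = 80.99² − (x − 52.5)² − (y + 29.7)² with x = -26.296, y = -18.112, so z ≈ 14.707 ≈ 14.7 km.
Check against N04 (with the unrounded solution): distance 47.82 ≈ 47.81 km. ✓

x ≈ -26.3 km, y ≈ -18.1 km, depth ≈ 14.7 km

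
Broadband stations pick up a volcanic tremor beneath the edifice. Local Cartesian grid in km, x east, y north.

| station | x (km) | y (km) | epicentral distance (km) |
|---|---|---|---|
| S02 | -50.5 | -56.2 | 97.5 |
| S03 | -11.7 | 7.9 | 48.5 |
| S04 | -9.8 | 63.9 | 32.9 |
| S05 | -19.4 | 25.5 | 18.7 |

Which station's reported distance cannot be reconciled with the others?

Solve using three stations at a time. Using S02, S04, S05 (subtract circle equations pairwise → linear system) gives (x, y) ≈ (-31.6, 39.4).
Distances from that point to each station vs reported:
  S02: calculated 97.5 vs reported 97.5 → residual 0.0 km
  S03: calculated 37.2 vs reported 48.5 → residual 11.3 km
  S04: calculated 32.8 vs reported 32.9 → residual 0.1 km
  S05: calculated 18.5 vs reported 18.7 → residual 0.2 km
S02, S04, S05 are mutually consistent (residuals ≈ 0); S03 is off by 11.3 km.

S03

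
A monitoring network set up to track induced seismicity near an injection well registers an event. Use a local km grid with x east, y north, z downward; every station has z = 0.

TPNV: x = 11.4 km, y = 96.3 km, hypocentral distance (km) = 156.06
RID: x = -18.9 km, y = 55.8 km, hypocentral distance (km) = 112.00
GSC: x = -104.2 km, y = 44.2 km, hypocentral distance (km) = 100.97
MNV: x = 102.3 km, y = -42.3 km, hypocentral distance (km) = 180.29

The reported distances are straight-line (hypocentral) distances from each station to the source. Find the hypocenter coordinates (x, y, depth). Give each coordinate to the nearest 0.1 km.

Each station gives a sphere (x−x_i)² + (y−y_i)² + z² = d_i² (stations at z=0).
Subtracting the TPNV sphere from RID and GSC: z² cancels, leaving linear equations in x and y:
-60.6 x − 81.0 y = 5877.92
-231.2 x − 104.2 y = 17567.41
Solving: x ≈ -65.295, y ≈ -23.717 km (keep extra digits for the depth step; rounded: -65.3, -23.7).
Then from the TPNV sphere: z² = 156.06² − (x − 11.4)² − (y − 96.3)² with x = -65.295, y = -23.717, so z ≈ 63.785 ≈ 63.8 km.

(-65.3, -23.7, 63.8)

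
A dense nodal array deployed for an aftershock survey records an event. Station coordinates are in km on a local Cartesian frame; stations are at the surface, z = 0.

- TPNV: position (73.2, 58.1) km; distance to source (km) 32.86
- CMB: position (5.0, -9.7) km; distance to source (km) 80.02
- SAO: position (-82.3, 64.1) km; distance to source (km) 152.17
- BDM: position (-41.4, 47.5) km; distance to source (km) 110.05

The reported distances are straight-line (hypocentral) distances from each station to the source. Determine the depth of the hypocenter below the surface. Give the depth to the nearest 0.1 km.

Each station gives a sphere (x−x_i)² + (y−y_i)² + z² = d_i² (stations at z=0).
Subtracting the TPNV sphere from CMB and SAO: z² cancels, leaving linear equations in x and y:
-136.4 x − 135.6 y = -13938.18
-311.0 x + 12.0 y = -19927.68
Solving: x ≈ 65.500, y ≈ 36.902 km (keep extra digits for the depth step; rounded: 65.5, 36.9).
Then from the TPNV sphere: z² = 32.86² − (x − 73.2)² − (y − 58.1)² with x = 65.500, y = 36.902, so z ≈ 23.898 ≈ 23.9 km.
Check against BDM (with the unrounded solution): distance 110.05 ≈ 110.05 km. ✓

depth ≈ 23.9 km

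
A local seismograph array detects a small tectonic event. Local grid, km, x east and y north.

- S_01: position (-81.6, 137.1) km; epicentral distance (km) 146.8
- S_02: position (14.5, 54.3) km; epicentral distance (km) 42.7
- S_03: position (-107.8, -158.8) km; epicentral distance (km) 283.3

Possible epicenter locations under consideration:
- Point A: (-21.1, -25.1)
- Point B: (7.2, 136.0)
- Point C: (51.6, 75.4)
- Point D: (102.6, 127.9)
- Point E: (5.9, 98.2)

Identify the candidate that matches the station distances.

For each candidate, compare |candidate − station| to the reported distance:
Point A: residuals S_01 26.3, S_02 44.3, S_03 123.9 → max 123.9 km
Point B: residuals S_01 58.0, S_02 39.3, S_03 33.1 → max 58.0 km
Point C: residuals S_01 0.0, S_02 0.0, S_03 0.0 → max 0.0 km
Point D: residuals S_01 37.6, S_02 72.1, S_03 72.3 → max 72.3 km
Point E: residuals S_01 51.0, S_02 2.0, S_03 2.3 → max 51.0 km
Only Point C has all residuals ≈ 0.

Point C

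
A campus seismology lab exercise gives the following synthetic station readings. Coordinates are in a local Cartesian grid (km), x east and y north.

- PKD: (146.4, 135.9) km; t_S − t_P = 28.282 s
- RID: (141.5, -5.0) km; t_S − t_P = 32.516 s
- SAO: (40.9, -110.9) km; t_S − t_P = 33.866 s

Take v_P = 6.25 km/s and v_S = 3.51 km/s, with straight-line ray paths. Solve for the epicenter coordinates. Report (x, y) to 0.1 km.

x ≈ -80.0 km, y ≈ 131.8 km

Distance from S−P lag: d = Δt · v_P v_S / (v_P − v_S) = Δt · (6.25·3.51)/(6.25−3.51) ≈ 8.0064·Δt.
So d_PKD = 226.44, d_RID = 260.34, d_SAO = 271.14 km.
Circle about each station: (x − 146.4)² + (y − 135.9)² = 226.44²; (x − 141.5)² + (y + 5.0)² = 260.34²; (x − 40.9)² + (y + 110.9)² = 271.14².
Subtracting the PKD equation from the RID and SAO equations removes the quadratic terms:
-9.8 x − 281.8 y = -36356.36
-211.0 x − 493.6 y = -48171.98
Solving the 2×2 system: x ≈ -80.0, y ≈ 131.8 km.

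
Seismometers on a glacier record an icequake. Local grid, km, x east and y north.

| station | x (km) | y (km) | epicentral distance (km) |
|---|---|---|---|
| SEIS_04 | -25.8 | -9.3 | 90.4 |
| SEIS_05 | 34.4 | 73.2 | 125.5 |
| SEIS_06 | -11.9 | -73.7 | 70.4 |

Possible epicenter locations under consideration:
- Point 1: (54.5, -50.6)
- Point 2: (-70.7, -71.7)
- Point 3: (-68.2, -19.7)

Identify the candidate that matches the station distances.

For each candidate, compare |candidate − station| to the reported distance:
Point 1: residuals SEIS_04 0.1, SEIS_05 0.1, SEIS_06 0.1 → max 0.1 km
Point 2: residuals SEIS_04 13.5, SEIS_05 53.5, SEIS_06 11.6 → max 53.5 km
Point 3: residuals SEIS_04 46.7, SEIS_05 12.9, SEIS_06 7.6 → max 46.7 km
Only Point 1 has all residuals ≈ 0.

Point 1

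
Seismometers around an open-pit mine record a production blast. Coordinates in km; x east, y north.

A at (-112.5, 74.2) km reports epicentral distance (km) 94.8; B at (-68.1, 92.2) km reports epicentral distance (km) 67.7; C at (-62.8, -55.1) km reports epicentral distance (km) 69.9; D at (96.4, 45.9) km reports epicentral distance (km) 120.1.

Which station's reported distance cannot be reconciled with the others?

Solve using three stations at a time. Using A, B, D (subtract circle equations pairwise → linear system) gives (x, y) ≈ (-23.6, 41.1).
Distances from that point to each station vs reported:
  A: calculated 94.8 vs reported 94.8 → residual 0.0 km
  B: calculated 67.8 vs reported 67.7 → residual 0.1 km
  C: calculated 103.9 vs reported 69.9 → residual 34.0 km
  D: calculated 120.1 vs reported 120.1 → residual 0.0 km
A, B, D are mutually consistent (residuals ≈ 0); C is off by 34.0 km.

C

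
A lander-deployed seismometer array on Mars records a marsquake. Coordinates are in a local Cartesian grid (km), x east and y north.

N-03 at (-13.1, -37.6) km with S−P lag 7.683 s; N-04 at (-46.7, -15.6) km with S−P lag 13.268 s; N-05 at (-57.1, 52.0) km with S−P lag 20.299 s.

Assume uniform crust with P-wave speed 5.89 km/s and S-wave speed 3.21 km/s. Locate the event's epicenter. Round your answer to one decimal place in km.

(38.3, -54.8)

Distance from S−P lag: d = Δt · v_P v_S / (v_P − v_S) = Δt · (5.89·3.21)/(5.89−3.21) ≈ 7.0548·Δt.
So d_N-03 = 54.20, d_N-04 = 93.60, d_N-05 = 143.21 km.
Circle about each station: (x + 13.1)² + (y + 37.6)² = 54.20²; (x + 46.7)² + (y + 15.6)² = 93.60²; (x + 57.1)² + (y − 52.0)² = 143.21².
Subtracting the N-03 equation from the N-04 and N-05 equations removes the quadratic terms:
-67.2 x + 44.0 y = -4984.44
-88.0 x + 179.2 y = -13192.42
Solving the 2×2 system: x ≈ 38.3, y ≈ -54.8 km.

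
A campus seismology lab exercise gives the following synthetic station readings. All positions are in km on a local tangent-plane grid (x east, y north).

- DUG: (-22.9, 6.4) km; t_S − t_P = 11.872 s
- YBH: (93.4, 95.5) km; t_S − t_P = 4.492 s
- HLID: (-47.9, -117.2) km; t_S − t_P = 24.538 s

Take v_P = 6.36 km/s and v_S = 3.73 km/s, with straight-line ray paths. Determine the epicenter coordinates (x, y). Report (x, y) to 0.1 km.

Distance from S−P lag: d = Δt · v_P v_S / (v_P − v_S) = Δt · (6.36·3.73)/(6.36−3.73) ≈ 9.0201·Δt.
So d_DUG = 107.09, d_YBH = 40.52, d_HLID = 221.33 km.
Circle about each station: (x + 22.9)² + (y − 6.4)² = 107.09²; (x − 93.4)² + (y − 95.5)² = 40.52²; (x + 47.9)² + (y + 117.2)² = 221.33².
Subtracting pairs of circle equations eliminates x²+y² and gives linear equations (the radical axes):
232.6 x + 178.2 y = 27104.84
-50.0 x − 247.2 y = -22053.82
Solving the 2×2 system: x ≈ 57.0, y ≈ 77.7 km.

(57.0, 77.7)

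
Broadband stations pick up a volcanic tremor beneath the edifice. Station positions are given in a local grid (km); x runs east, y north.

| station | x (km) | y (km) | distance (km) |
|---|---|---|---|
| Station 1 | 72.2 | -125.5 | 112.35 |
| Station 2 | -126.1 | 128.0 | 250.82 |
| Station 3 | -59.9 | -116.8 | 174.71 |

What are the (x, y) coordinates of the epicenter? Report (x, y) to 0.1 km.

x ≈ 81.0 km, y ≈ -13.5 km

Circle about each station: (x − 72.2)² + (y + 125.5)² = 112.35²; (x + 126.1)² + (y − 128.0)² = 250.82²; (x + 59.9)² + (y + 116.8)² = 174.71².
Subtracting the Station 1 equation from the Station 2 and Station 3 equations removes the quadratic terms:
-396.6 x + 507.0 y = -38966.03
-264.2 x + 17.4 y = -21633.90
Solving the 2×2 system: x ≈ 81.0, y ≈ -13.5 km.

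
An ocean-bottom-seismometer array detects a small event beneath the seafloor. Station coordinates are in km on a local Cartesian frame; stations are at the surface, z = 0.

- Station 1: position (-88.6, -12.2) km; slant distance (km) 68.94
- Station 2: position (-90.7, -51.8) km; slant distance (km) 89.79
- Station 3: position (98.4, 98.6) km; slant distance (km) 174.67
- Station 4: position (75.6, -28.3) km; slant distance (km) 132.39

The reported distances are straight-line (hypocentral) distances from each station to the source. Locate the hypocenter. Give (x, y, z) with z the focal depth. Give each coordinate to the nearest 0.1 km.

x ≈ -42.7 km, y ≈ 7.3 km, depth ≈ 47.6 km

Each station gives a sphere (x−x_i)² + (y−y_i)² + z² = d_i² (stations at z=0).
Subtracting the Station 1 sphere from Station 2 and Station 3: z² cancels, leaving linear equations in x and y:
-4.2 x − 79.2 y = -398.59
374.0 x + 221.6 y = -14351.17
Solving: x ≈ -42.696, y ≈ 7.297 km (keep extra digits for the depth step; rounded: -42.7, 7.3).
Then from the Station 1 sphere: z² = 68.94² − (x + 88.6)² − (y + 12.2)² with x = -42.696, y = 7.297, so z ≈ 47.596 ≈ 47.6 km.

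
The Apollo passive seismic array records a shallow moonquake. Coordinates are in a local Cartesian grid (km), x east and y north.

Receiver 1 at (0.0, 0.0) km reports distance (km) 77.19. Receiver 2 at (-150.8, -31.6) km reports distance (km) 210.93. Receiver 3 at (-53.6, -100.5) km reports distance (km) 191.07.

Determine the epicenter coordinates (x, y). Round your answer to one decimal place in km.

Circle about each station: x² + y² = 77.19²; (x + 150.8)² + (y + 31.6)² = 210.93²; (x + 53.6)² + (y + 100.5)² = 191.07².
Subtracting the Receiver 1 equation from the Receiver 2 and Receiver 3 equations removes the quadratic terms:
-301.6 x − 63.2 y = -14793.97
-107.2 x − 201.0 y = -17576.24
Solving the 2×2 system: x ≈ 34.6, y ≈ 69.0 km.
Check against Receiver 1 (with the unrounded x, y): √(x²+y²) = 77.18 ≈ 77.19 km. ✓

x ≈ 34.6 km, y ≈ 69.0 km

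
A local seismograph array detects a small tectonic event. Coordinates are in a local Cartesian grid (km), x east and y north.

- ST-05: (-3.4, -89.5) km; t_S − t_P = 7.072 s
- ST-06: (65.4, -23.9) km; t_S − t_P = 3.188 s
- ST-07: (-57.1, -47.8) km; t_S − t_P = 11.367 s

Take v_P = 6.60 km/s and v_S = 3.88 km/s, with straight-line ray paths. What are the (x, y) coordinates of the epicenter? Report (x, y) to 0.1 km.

x ≈ 49.9 km, y ≈ -49.6 km

Distance from S−P lag: d = Δt · v_P v_S / (v_P − v_S) = Δt · (6.60·3.88)/(6.60−3.88) ≈ 9.4147·Δt.
So d_ST-05 = 66.58, d_ST-06 = 30.01, d_ST-07 = 107.02 km.
Circle about each station: (x + 3.4)² + (y + 89.5)² = 66.58²; (x − 65.4)² + (y + 23.9)² = 30.01²; (x + 57.1)² + (y + 47.8)² = 107.02².
Subtracting the ST-05 equation from the ST-06 and ST-07 equations removes the quadratic terms:
137.6 x + 131.2 y = 358.86
-107.4 x + 83.4 y = -9496.94
Solving the 2×2 system: x ≈ 49.9, y ≈ -49.6 km.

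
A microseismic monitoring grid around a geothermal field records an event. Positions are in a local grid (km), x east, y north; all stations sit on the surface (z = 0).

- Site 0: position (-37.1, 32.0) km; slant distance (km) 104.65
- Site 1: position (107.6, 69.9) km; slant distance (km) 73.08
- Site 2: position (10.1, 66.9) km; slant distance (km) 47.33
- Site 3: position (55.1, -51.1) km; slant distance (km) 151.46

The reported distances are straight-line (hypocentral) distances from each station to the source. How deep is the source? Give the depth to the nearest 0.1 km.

Each station gives a sphere (x−x_i)² + (y−y_i)² + z² = d_i² (stations at z=0).
Subtracting the Site 0 sphere from Site 1 and Site 2: z² cancels, leaving linear equations in x and y:
289.4 x + 75.8 y = 19674.30
94.4 x + 69.8 y = 10888.70
Solving: x ≈ 42.002, y ≈ 99.193 km (keep extra digits for the depth step; rounded: 42.0, 99.2).
Then from the Site 0 sphere: z² = 104.65² − (x + 37.1)² − (y − 32.0)² with x = 42.002, y = 99.193, so z ≈ 13.401 ≈ 13.4 km.

depth ≈ 13.4 km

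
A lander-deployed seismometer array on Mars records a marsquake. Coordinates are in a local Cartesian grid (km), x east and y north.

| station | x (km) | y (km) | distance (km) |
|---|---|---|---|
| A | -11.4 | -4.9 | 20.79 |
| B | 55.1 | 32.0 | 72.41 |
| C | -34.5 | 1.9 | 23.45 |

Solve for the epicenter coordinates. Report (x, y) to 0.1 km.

Circle about each station: (x + 11.4)² + (y + 4.9)² = 20.79²; (x − 55.1)² + (y − 32.0)² = 72.41²; (x + 34.5)² + (y − 1.9)² = 23.45².
Subtracting pairs of circle equations eliminates x²+y² and gives linear equations (the radical axes):
133.0 x + 73.8 y = -904.94
-46.2 x + 13.6 y = 922.21
Solving the 2×2 system: x ≈ -15.4, y ≈ 15.5 km.

-15.4 km east, 15.5 km north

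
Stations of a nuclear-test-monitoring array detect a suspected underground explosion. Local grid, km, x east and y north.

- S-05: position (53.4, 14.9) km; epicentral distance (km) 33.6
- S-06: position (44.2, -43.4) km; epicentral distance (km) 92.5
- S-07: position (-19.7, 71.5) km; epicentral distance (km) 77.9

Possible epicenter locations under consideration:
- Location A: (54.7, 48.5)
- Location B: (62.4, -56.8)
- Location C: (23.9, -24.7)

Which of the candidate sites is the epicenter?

For each candidate, compare |candidate − station| to the reported distance:
Location A: residuals S-05 0.0, S-06 0.0, S-07 0.0 → max 0.0 km
Location B: residuals S-05 38.7, S-06 69.9, S-07 74.4 → max 74.4 km
Location C: residuals S-05 15.8, S-06 64.9, S-07 27.7 → max 64.9 km
Only Location A has all residuals ≈ 0.

Location A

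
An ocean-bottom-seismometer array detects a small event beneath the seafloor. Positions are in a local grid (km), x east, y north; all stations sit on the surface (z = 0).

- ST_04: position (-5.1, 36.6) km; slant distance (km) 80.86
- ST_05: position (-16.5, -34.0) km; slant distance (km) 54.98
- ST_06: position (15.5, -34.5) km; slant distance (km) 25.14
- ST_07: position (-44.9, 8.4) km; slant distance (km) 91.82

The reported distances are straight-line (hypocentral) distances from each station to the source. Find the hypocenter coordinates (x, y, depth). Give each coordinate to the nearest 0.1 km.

(36.9, -31.3, 12.8)

Each station gives a sphere (x−x_i)² + (y−y_i)² + z² = d_i² (stations at z=0).
Subtracting the ST_04 sphere from ST_05 and ST_06: z² cancels, leaving linear equations in x and y:
-22.8 x − 141.2 y = 3578.22
41.2 x − 142.2 y = 5971.25
Solving: x ≈ 36.902, y ≈ -31.300 km (keep extra digits for the depth step; rounded: 36.9, -31.3).
Then from the ST_04 sphere: z² = 80.86² − (x + 5.1)² − (y − 36.6)² with x = 36.902, y = -31.300, so z ≈ 12.797 ≈ 12.8 km.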